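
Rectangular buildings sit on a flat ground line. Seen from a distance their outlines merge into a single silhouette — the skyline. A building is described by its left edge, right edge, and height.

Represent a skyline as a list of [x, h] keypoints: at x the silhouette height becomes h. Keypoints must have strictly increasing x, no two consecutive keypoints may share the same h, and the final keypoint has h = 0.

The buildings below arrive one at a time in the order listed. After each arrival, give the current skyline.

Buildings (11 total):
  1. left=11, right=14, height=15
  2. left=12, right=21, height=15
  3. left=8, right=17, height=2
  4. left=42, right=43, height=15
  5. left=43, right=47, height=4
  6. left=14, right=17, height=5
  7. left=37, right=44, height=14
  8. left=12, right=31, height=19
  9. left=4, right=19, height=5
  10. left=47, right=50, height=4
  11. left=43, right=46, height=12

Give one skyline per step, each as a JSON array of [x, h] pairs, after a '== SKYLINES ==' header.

== SKYLINES ==
[[11,15],[14,0]]
[[11,15],[21,0]]
[[8,2],[11,15],[21,0]]
[[8,2],[11,15],[21,0],[42,15],[43,0]]
[[8,2],[11,15],[21,0],[42,15],[43,4],[47,0]]
[[8,2],[11,15],[21,0],[42,15],[43,4],[47,0]]
[[8,2],[11,15],[21,0],[37,14],[42,15],[43,14],[44,4],[47,0]]
[[8,2],[11,15],[12,19],[31,0],[37,14],[42,15],[43,14],[44,4],[47,0]]
[[4,5],[11,15],[12,19],[31,0],[37,14],[42,15],[43,14],[44,4],[47,0]]
[[4,5],[11,15],[12,19],[31,0],[37,14],[42,15],[43,14],[44,4],[50,0]]
[[4,5],[11,15],[12,19],[31,0],[37,14],[42,15],[43,14],[44,12],[46,4],[50,0]]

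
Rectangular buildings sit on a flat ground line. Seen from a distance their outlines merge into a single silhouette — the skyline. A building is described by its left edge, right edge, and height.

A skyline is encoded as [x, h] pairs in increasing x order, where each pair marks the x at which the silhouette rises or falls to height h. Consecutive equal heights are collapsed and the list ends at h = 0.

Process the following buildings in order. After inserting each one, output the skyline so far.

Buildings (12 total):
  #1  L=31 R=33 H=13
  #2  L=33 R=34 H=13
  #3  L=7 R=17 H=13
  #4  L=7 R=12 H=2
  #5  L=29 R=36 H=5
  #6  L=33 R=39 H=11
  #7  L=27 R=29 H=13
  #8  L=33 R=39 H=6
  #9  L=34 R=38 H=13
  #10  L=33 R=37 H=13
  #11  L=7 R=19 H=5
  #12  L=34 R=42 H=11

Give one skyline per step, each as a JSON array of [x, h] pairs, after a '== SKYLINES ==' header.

== SKYLINES ==
[[31,13],[33,0]]
[[31,13],[34,0]]
[[7,13],[17,0],[31,13],[34,0]]
[[7,13],[17,0],[31,13],[34,0]]
[[7,13],[17,0],[29,5],[31,13],[34,5],[36,0]]
[[7,13],[17,0],[29,5],[31,13],[34,11],[39,0]]
[[7,13],[17,0],[27,13],[29,5],[31,13],[34,11],[39,0]]
[[7,13],[17,0],[27,13],[29,5],[31,13],[34,11],[39,0]]
[[7,13],[17,0],[27,13],[29,5],[31,13],[38,11],[39,0]]
[[7,13],[17,0],[27,13],[29,5],[31,13],[38,11],[39,0]]
[[7,13],[17,5],[19,0],[27,13],[29,5],[31,13],[38,11],[39,0]]
[[7,13],[17,5],[19,0],[27,13],[29,5],[31,13],[38,11],[42,0]]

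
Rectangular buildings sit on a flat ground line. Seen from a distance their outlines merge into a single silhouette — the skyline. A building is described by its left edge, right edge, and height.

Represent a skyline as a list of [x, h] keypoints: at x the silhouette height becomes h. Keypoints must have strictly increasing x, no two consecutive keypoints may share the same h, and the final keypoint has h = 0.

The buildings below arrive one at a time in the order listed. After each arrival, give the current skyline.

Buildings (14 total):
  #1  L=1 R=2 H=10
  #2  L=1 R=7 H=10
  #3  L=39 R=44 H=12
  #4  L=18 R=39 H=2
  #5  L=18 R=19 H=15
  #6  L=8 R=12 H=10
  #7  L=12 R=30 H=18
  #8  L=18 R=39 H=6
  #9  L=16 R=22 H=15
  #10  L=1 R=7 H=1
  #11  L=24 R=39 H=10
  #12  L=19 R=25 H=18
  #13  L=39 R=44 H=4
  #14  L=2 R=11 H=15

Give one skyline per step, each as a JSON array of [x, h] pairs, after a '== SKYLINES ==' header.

== SKYLINES ==
[[1,10],[2,0]]
[[1,10],[7,0]]
[[1,10],[7,0],[39,12],[44,0]]
[[1,10],[7,0],[18,2],[39,12],[44,0]]
[[1,10],[7,0],[18,15],[19,2],[39,12],[44,0]]
[[1,10],[7,0],[8,10],[12,0],[18,15],[19,2],[39,12],[44,0]]
[[1,10],[7,0],[8,10],[12,18],[30,2],[39,12],[44,0]]
[[1,10],[7,0],[8,10],[12,18],[30,6],[39,12],[44,0]]
[[1,10],[7,0],[8,10],[12,18],[30,6],[39,12],[44,0]]
[[1,10],[7,0],[8,10],[12,18],[30,6],[39,12],[44,0]]
[[1,10],[7,0],[8,10],[12,18],[30,10],[39,12],[44,0]]
[[1,10],[7,0],[8,10],[12,18],[30,10],[39,12],[44,0]]
[[1,10],[7,0],[8,10],[12,18],[30,10],[39,12],[44,0]]
[[1,10],[2,15],[11,10],[12,18],[30,10],[39,12],[44,0]]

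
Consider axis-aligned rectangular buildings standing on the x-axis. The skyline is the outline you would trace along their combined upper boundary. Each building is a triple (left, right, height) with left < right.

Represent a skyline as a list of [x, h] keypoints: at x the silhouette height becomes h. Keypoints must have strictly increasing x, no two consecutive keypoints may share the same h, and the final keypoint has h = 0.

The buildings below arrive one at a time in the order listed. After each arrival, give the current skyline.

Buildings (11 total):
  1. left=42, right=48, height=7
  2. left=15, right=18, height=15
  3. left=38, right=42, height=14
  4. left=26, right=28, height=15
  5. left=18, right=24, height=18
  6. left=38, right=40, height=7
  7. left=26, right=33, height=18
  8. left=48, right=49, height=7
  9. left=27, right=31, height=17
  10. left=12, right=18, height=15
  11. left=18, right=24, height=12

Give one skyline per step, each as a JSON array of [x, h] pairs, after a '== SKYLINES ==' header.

== SKYLINES ==
[[42,7],[48,0]]
[[15,15],[18,0],[42,7],[48,0]]
[[15,15],[18,0],[38,14],[42,7],[48,0]]
[[15,15],[18,0],[26,15],[28,0],[38,14],[42,7],[48,0]]
[[15,15],[18,18],[24,0],[26,15],[28,0],[38,14],[42,7],[48,0]]
[[15,15],[18,18],[24,0],[26,15],[28,0],[38,14],[42,7],[48,0]]
[[15,15],[18,18],[24,0],[26,18],[33,0],[38,14],[42,7],[48,0]]
[[15,15],[18,18],[24,0],[26,18],[33,0],[38,14],[42,7],[49,0]]
[[15,15],[18,18],[24,0],[26,18],[33,0],[38,14],[42,7],[49,0]]
[[12,15],[18,18],[24,0],[26,18],[33,0],[38,14],[42,7],[49,0]]
[[12,15],[18,18],[24,0],[26,18],[33,0],[38,14],[42,7],[49,0]]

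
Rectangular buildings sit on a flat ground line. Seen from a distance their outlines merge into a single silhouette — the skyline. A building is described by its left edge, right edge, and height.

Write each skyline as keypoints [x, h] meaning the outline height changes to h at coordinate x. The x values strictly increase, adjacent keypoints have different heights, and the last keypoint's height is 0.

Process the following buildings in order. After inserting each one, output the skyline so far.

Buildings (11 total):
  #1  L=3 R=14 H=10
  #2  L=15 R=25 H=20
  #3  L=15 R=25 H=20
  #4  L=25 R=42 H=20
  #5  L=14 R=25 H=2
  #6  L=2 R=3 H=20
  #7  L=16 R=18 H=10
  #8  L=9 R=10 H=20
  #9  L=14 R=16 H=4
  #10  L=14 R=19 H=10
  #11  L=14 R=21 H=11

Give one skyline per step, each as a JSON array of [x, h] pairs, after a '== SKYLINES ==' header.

== SKYLINES ==
[[3,10],[14,0]]
[[3,10],[14,0],[15,20],[25,0]]
[[3,10],[14,0],[15,20],[25,0]]
[[3,10],[14,0],[15,20],[42,0]]
[[3,10],[14,2],[15,20],[42,0]]
[[2,20],[3,10],[14,2],[15,20],[42,0]]
[[2,20],[3,10],[14,2],[15,20],[42,0]]
[[2,20],[3,10],[9,20],[10,10],[14,2],[15,20],[42,0]]
[[2,20],[3,10],[9,20],[10,10],[14,4],[15,20],[42,0]]
[[2,20],[3,10],[9,20],[10,10],[15,20],[42,0]]
[[2,20],[3,10],[9,20],[10,10],[14,11],[15,20],[42,0]]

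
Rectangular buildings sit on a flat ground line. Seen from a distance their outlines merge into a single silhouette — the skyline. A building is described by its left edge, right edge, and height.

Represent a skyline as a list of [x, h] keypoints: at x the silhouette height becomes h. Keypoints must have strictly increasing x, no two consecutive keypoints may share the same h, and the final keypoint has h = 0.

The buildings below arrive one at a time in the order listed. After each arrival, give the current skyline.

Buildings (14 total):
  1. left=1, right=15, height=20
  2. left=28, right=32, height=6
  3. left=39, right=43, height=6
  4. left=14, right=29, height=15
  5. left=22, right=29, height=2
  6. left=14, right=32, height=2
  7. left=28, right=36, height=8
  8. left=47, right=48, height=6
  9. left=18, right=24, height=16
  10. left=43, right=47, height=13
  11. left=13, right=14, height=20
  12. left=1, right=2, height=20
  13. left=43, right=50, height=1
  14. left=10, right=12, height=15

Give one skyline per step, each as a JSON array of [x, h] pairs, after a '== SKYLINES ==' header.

== SKYLINES ==
[[1,20],[15,0]]
[[1,20],[15,0],[28,6],[32,0]]
[[1,20],[15,0],[28,6],[32,0],[39,6],[43,0]]
[[1,20],[15,15],[29,6],[32,0],[39,6],[43,0]]
[[1,20],[15,15],[29,6],[32,0],[39,6],[43,0]]
[[1,20],[15,15],[29,6],[32,0],[39,6],[43,0]]
[[1,20],[15,15],[29,8],[36,0],[39,6],[43,0]]
[[1,20],[15,15],[29,8],[36,0],[39,6],[43,0],[47,6],[48,0]]
[[1,20],[15,15],[18,16],[24,15],[29,8],[36,0],[39,6],[43,0],[47,6],[48,0]]
[[1,20],[15,15],[18,16],[24,15],[29,8],[36,0],[39,6],[43,13],[47,6],[48,0]]
[[1,20],[15,15],[18,16],[24,15],[29,8],[36,0],[39,6],[43,13],[47,6],[48,0]]
[[1,20],[15,15],[18,16],[24,15],[29,8],[36,0],[39,6],[43,13],[47,6],[48,0]]
[[1,20],[15,15],[18,16],[24,15],[29,8],[36,0],[39,6],[43,13],[47,6],[48,1],[50,0]]
[[1,20],[15,15],[18,16],[24,15],[29,8],[36,0],[39,6],[43,13],[47,6],[48,1],[50,0]]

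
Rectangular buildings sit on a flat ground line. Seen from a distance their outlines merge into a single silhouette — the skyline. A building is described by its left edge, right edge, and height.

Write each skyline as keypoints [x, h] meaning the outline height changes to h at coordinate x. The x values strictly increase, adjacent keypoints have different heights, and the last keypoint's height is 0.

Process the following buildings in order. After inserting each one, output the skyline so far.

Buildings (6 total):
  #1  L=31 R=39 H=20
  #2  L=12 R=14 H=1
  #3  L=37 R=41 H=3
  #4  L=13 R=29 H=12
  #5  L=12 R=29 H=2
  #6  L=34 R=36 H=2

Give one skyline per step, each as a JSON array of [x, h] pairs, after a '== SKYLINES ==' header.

== SKYLINES ==
[[31,20],[39,0]]
[[12,1],[14,0],[31,20],[39,0]]
[[12,1],[14,0],[31,20],[39,3],[41,0]]
[[12,1],[13,12],[29,0],[31,20],[39,3],[41,0]]
[[12,2],[13,12],[29,0],[31,20],[39,3],[41,0]]
[[12,2],[13,12],[29,0],[31,20],[39,3],[41,0]]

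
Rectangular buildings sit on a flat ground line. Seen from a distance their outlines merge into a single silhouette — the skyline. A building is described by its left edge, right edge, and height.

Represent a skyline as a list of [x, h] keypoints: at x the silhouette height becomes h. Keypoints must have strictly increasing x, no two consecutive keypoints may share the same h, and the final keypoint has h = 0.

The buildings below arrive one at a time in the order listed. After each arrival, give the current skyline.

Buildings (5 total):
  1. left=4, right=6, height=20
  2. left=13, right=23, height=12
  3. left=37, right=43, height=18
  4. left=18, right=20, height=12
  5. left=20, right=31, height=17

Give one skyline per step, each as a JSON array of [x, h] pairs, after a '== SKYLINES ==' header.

== SKYLINES ==
[[4,20],[6,0]]
[[4,20],[6,0],[13,12],[23,0]]
[[4,20],[6,0],[13,12],[23,0],[37,18],[43,0]]
[[4,20],[6,0],[13,12],[23,0],[37,18],[43,0]]
[[4,20],[6,0],[13,12],[20,17],[31,0],[37,18],[43,0]]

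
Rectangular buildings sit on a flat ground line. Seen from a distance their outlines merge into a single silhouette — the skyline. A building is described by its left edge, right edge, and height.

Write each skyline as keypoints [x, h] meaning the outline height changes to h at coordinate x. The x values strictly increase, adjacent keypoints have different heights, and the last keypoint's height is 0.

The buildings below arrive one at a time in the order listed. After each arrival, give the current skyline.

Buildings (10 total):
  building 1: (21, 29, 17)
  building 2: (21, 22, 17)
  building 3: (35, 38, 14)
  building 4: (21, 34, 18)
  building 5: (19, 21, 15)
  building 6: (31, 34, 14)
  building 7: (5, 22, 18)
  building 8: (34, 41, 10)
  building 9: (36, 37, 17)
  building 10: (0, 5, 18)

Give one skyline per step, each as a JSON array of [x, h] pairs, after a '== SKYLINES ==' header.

== SKYLINES ==
[[21,17],[29,0]]
[[21,17],[29,0]]
[[21,17],[29,0],[35,14],[38,0]]
[[21,18],[34,0],[35,14],[38,0]]
[[19,15],[21,18],[34,0],[35,14],[38,0]]
[[19,15],[21,18],[34,0],[35,14],[38,0]]
[[5,18],[34,0],[35,14],[38,0]]
[[5,18],[34,10],[35,14],[38,10],[41,0]]
[[5,18],[34,10],[35,14],[36,17],[37,14],[38,10],[41,0]]
[[0,18],[34,10],[35,14],[36,17],[37,14],[38,10],[41,0]]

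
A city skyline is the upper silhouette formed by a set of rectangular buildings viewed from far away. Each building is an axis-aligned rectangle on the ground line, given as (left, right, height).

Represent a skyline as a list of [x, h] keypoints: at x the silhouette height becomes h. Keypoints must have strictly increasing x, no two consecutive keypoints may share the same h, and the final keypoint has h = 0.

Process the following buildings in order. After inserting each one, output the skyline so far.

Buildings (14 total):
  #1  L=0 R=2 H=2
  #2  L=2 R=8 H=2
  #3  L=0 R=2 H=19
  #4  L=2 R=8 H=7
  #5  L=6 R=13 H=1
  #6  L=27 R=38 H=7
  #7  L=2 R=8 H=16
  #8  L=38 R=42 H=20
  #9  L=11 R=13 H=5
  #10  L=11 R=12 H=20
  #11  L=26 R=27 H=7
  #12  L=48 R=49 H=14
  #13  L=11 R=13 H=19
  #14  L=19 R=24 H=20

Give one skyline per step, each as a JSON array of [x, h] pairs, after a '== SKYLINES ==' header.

== SKYLINES ==
[[0,2],[2,0]]
[[0,2],[8,0]]
[[0,19],[2,2],[8,0]]
[[0,19],[2,7],[8,0]]
[[0,19],[2,7],[8,1],[13,0]]
[[0,19],[2,7],[8,1],[13,0],[27,7],[38,0]]
[[0,19],[2,16],[8,1],[13,0],[27,7],[38,0]]
[[0,19],[2,16],[8,1],[13,0],[27,7],[38,20],[42,0]]
[[0,19],[2,16],[8,1],[11,5],[13,0],[27,7],[38,20],[42,0]]
[[0,19],[2,16],[8,1],[11,20],[12,5],[13,0],[27,7],[38,20],[42,0]]
[[0,19],[2,16],[8,1],[11,20],[12,5],[13,0],[26,7],[38,20],[42,0]]
[[0,19],[2,16],[8,1],[11,20],[12,5],[13,0],[26,7],[38,20],[42,0],[48,14],[49,0]]
[[0,19],[2,16],[8,1],[11,20],[12,19],[13,0],[26,7],[38,20],[42,0],[48,14],[49,0]]
[[0,19],[2,16],[8,1],[11,20],[12,19],[13,0],[19,20],[24,0],[26,7],[38,20],[42,0],[48,14],[49,0]]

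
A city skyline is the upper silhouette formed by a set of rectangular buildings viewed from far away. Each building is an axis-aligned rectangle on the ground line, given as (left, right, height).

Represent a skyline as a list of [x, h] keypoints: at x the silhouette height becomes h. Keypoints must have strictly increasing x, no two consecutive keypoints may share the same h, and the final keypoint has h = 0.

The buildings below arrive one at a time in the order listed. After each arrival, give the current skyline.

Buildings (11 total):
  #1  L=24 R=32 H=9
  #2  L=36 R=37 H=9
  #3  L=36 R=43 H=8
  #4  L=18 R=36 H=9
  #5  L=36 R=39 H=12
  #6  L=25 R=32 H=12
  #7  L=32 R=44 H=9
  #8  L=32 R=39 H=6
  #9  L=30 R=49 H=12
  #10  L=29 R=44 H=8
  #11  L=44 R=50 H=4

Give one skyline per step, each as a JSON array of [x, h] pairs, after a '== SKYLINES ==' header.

== SKYLINES ==
[[24,9],[32,0]]
[[24,9],[32,0],[36,9],[37,0]]
[[24,9],[32,0],[36,9],[37,8],[43,0]]
[[18,9],[37,8],[43,0]]
[[18,9],[36,12],[39,8],[43,0]]
[[18,9],[25,12],[32,9],[36,12],[39,8],[43,0]]
[[18,9],[25,12],[32,9],[36,12],[39,9],[44,0]]
[[18,9],[25,12],[32,9],[36,12],[39,9],[44,0]]
[[18,9],[25,12],[49,0]]
[[18,9],[25,12],[49,0]]
[[18,9],[25,12],[49,4],[50,0]]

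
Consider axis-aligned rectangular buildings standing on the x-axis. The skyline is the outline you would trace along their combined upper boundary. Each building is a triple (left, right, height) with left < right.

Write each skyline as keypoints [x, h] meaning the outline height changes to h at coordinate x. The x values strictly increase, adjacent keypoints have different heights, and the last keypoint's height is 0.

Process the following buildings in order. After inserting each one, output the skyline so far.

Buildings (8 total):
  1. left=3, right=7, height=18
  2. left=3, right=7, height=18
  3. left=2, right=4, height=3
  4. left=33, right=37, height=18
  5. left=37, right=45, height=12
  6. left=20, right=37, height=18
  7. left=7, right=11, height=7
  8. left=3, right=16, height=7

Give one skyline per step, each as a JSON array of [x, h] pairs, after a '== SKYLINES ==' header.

== SKYLINES ==
[[3,18],[7,0]]
[[3,18],[7,0]]
[[2,3],[3,18],[7,0]]
[[2,3],[3,18],[7,0],[33,18],[37,0]]
[[2,3],[3,18],[7,0],[33,18],[37,12],[45,0]]
[[2,3],[3,18],[7,0],[20,18],[37,12],[45,0]]
[[2,3],[3,18],[7,7],[11,0],[20,18],[37,12],[45,0]]
[[2,3],[3,18],[7,7],[16,0],[20,18],[37,12],[45,0]]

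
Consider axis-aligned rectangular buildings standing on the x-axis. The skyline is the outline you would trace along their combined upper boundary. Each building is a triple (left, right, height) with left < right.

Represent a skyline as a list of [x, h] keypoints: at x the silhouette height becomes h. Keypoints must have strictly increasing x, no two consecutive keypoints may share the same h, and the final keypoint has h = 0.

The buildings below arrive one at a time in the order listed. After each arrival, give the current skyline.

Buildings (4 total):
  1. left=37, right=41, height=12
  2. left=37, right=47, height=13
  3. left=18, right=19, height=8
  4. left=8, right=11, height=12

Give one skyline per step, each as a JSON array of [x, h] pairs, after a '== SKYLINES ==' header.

== SKYLINES ==
[[37,12],[41,0]]
[[37,13],[47,0]]
[[18,8],[19,0],[37,13],[47,0]]
[[8,12],[11,0],[18,8],[19,0],[37,13],[47,0]]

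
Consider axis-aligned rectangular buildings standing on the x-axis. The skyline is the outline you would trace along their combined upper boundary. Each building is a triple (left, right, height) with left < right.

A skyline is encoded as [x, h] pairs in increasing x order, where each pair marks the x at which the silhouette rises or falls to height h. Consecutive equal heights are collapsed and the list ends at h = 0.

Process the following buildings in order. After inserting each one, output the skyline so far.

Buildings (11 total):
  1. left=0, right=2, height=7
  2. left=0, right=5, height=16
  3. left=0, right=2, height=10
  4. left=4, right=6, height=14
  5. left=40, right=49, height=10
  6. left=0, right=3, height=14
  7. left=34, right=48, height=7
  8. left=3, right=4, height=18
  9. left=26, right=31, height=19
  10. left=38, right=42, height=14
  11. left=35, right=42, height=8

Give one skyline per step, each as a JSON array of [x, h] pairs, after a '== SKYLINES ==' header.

== SKYLINES ==
[[0,7],[2,0]]
[[0,16],[5,0]]
[[0,16],[5,0]]
[[0,16],[5,14],[6,0]]
[[0,16],[5,14],[6,0],[40,10],[49,0]]
[[0,16],[5,14],[6,0],[40,10],[49,0]]
[[0,16],[5,14],[6,0],[34,7],[40,10],[49,0]]
[[0,16],[3,18],[4,16],[5,14],[6,0],[34,7],[40,10],[49,0]]
[[0,16],[3,18],[4,16],[5,14],[6,0],[26,19],[31,0],[34,7],[40,10],[49,0]]
[[0,16],[3,18],[4,16],[5,14],[6,0],[26,19],[31,0],[34,7],[38,14],[42,10],[49,0]]
[[0,16],[3,18],[4,16],[5,14],[6,0],[26,19],[31,0],[34,7],[35,8],[38,14],[42,10],[49,0]]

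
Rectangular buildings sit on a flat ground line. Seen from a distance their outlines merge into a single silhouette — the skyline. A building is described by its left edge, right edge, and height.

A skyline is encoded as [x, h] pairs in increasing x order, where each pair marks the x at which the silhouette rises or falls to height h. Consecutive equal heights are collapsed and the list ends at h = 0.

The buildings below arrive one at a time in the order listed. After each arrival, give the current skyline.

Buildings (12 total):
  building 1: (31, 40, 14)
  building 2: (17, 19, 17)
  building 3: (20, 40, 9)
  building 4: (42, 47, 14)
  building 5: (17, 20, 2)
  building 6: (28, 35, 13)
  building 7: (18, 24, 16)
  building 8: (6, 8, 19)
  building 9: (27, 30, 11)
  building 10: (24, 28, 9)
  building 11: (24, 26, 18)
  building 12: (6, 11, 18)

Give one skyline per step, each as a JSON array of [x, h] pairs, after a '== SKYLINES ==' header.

== SKYLINES ==
[[31,14],[40,0]]
[[17,17],[19,0],[31,14],[40,0]]
[[17,17],[19,0],[20,9],[31,14],[40,0]]
[[17,17],[19,0],[20,9],[31,14],[40,0],[42,14],[47,0]]
[[17,17],[19,2],[20,9],[31,14],[40,0],[42,14],[47,0]]
[[17,17],[19,2],[20,9],[28,13],[31,14],[40,0],[42,14],[47,0]]
[[17,17],[19,16],[24,9],[28,13],[31,14],[40,0],[42,14],[47,0]]
[[6,19],[8,0],[17,17],[19,16],[24,9],[28,13],[31,14],[40,0],[42,14],[47,0]]
[[6,19],[8,0],[17,17],[19,16],[24,9],[27,11],[28,13],[31,14],[40,0],[42,14],[47,0]]
[[6,19],[8,0],[17,17],[19,16],[24,9],[27,11],[28,13],[31,14],[40,0],[42,14],[47,0]]
[[6,19],[8,0],[17,17],[19,16],[24,18],[26,9],[27,11],[28,13],[31,14],[40,0],[42,14],[47,0]]
[[6,19],[8,18],[11,0],[17,17],[19,16],[24,18],[26,9],[27,11],[28,13],[31,14],[40,0],[42,14],[47,0]]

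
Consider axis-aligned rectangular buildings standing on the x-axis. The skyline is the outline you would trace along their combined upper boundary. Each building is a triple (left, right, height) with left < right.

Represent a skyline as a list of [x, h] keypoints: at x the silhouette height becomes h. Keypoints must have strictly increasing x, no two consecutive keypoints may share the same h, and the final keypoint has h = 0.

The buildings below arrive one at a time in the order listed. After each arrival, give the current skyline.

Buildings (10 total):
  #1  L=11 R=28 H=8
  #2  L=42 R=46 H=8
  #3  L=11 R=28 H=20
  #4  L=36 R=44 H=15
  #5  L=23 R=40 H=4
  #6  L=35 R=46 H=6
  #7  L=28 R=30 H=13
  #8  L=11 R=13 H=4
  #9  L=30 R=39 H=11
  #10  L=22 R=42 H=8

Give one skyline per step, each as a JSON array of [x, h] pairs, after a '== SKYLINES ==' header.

== SKYLINES ==
[[11,8],[28,0]]
[[11,8],[28,0],[42,8],[46,0]]
[[11,20],[28,0],[42,8],[46,0]]
[[11,20],[28,0],[36,15],[44,8],[46,0]]
[[11,20],[28,4],[36,15],[44,8],[46,0]]
[[11,20],[28,4],[35,6],[36,15],[44,8],[46,0]]
[[11,20],[28,13],[30,4],[35,6],[36,15],[44,8],[46,0]]
[[11,20],[28,13],[30,4],[35,6],[36,15],[44,8],[46,0]]
[[11,20],[28,13],[30,11],[36,15],[44,8],[46,0]]
[[11,20],[28,13],[30,11],[36,15],[44,8],[46,0]]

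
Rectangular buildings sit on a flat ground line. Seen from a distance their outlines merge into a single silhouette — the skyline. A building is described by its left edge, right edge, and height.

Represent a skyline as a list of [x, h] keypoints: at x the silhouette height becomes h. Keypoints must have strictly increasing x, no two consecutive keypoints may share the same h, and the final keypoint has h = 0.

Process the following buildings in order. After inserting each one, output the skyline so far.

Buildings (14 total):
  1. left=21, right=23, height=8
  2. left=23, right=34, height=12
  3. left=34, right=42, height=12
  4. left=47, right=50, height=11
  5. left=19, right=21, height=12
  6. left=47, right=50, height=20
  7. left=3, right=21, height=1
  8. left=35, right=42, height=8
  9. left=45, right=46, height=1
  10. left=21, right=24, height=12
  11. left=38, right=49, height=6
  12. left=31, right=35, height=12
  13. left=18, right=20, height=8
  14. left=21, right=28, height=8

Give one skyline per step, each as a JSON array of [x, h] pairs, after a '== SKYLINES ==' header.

== SKYLINES ==
[[21,8],[23,0]]
[[21,8],[23,12],[34,0]]
[[21,8],[23,12],[42,0]]
[[21,8],[23,12],[42,0],[47,11],[50,0]]
[[19,12],[21,8],[23,12],[42,0],[47,11],[50,0]]
[[19,12],[21,8],[23,12],[42,0],[47,20],[50,0]]
[[3,1],[19,12],[21,8],[23,12],[42,0],[47,20],[50,0]]
[[3,1],[19,12],[21,8],[23,12],[42,0],[47,20],[50,0]]
[[3,1],[19,12],[21,8],[23,12],[42,0],[45,1],[46,0],[47,20],[50,0]]
[[3,1],[19,12],[42,0],[45,1],[46,0],[47,20],[50,0]]
[[3,1],[19,12],[42,6],[47,20],[50,0]]
[[3,1],[19,12],[42,6],[47,20],[50,0]]
[[3,1],[18,8],[19,12],[42,6],[47,20],[50,0]]
[[3,1],[18,8],[19,12],[42,6],[47,20],[50,0]]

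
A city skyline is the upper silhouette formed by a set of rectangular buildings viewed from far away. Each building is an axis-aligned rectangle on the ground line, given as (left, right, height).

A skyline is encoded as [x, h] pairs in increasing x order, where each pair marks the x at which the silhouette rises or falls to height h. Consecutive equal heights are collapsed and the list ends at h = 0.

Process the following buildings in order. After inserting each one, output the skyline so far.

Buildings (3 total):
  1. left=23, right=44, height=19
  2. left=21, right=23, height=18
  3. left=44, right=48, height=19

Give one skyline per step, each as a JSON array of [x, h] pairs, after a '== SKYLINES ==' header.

== SKYLINES ==
[[23,19],[44,0]]
[[21,18],[23,19],[44,0]]
[[21,18],[23,19],[48,0]]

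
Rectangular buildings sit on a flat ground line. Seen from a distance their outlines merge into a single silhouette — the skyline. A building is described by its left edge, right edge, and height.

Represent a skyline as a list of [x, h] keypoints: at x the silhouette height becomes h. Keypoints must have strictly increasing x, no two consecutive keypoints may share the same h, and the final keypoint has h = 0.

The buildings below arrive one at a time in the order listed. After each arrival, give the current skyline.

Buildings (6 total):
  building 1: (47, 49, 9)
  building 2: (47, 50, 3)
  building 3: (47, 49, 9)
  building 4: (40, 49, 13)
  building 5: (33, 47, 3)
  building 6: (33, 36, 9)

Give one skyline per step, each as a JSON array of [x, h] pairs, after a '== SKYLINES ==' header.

== SKYLINES ==
[[47,9],[49,0]]
[[47,9],[49,3],[50,0]]
[[47,9],[49,3],[50,0]]
[[40,13],[49,3],[50,0]]
[[33,3],[40,13],[49,3],[50,0]]
[[33,9],[36,3],[40,13],[49,3],[50,0]]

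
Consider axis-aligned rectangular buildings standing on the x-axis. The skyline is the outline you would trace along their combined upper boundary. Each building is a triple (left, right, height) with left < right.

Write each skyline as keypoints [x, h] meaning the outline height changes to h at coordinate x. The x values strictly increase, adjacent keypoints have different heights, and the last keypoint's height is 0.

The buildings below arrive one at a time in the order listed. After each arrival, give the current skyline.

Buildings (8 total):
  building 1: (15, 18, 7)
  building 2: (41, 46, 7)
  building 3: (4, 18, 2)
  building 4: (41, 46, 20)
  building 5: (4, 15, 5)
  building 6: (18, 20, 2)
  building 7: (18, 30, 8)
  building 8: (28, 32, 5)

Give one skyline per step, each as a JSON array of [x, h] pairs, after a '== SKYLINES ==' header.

== SKYLINES ==
[[15,7],[18,0]]
[[15,7],[18,0],[41,7],[46,0]]
[[4,2],[15,7],[18,0],[41,7],[46,0]]
[[4,2],[15,7],[18,0],[41,20],[46,0]]
[[4,5],[15,7],[18,0],[41,20],[46,0]]
[[4,5],[15,7],[18,2],[20,0],[41,20],[46,0]]
[[4,5],[15,7],[18,8],[30,0],[41,20],[46,0]]
[[4,5],[15,7],[18,8],[30,5],[32,0],[41,20],[46,0]]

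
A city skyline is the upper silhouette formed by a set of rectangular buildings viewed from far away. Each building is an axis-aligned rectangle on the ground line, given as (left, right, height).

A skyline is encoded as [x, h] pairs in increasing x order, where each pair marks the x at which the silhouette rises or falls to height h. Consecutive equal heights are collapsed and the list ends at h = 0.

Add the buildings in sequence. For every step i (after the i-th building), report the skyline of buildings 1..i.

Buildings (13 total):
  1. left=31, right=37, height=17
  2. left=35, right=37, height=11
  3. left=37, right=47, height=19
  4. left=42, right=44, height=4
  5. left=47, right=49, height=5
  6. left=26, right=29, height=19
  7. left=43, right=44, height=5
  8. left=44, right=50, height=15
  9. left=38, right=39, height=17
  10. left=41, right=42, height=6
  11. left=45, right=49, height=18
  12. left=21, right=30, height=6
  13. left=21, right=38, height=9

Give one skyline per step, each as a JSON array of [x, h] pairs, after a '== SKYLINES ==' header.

== SKYLINES ==
[[31,17],[37,0]]
[[31,17],[37,0]]
[[31,17],[37,19],[47,0]]
[[31,17],[37,19],[47,0]]
[[31,17],[37,19],[47,5],[49,0]]
[[26,19],[29,0],[31,17],[37,19],[47,5],[49,0]]
[[26,19],[29,0],[31,17],[37,19],[47,5],[49,0]]
[[26,19],[29,0],[31,17],[37,19],[47,15],[50,0]]
[[26,19],[29,0],[31,17],[37,19],[47,15],[50,0]]
[[26,19],[29,0],[31,17],[37,19],[47,15],[50,0]]
[[26,19],[29,0],[31,17],[37,19],[47,18],[49,15],[50,0]]
[[21,6],[26,19],[29,6],[30,0],[31,17],[37,19],[47,18],[49,15],[50,0]]
[[21,9],[26,19],[29,9],[31,17],[37,19],[47,18],[49,15],[50,0]]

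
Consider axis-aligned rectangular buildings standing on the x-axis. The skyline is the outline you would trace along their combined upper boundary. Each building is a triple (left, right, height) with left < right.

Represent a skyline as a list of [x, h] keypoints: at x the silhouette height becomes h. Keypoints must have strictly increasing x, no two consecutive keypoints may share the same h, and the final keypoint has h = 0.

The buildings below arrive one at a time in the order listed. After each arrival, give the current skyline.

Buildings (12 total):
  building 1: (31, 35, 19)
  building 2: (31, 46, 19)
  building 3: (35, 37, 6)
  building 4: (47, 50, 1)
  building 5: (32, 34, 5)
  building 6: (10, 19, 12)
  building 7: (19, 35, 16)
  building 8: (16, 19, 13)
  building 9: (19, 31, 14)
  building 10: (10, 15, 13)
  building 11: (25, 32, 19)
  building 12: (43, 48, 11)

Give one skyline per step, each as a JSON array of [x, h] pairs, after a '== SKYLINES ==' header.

== SKYLINES ==
[[31,19],[35,0]]
[[31,19],[46,0]]
[[31,19],[46,0]]
[[31,19],[46,0],[47,1],[50,0]]
[[31,19],[46,0],[47,1],[50,0]]
[[10,12],[19,0],[31,19],[46,0],[47,1],[50,0]]
[[10,12],[19,16],[31,19],[46,0],[47,1],[50,0]]
[[10,12],[16,13],[19,16],[31,19],[46,0],[47,1],[50,0]]
[[10,12],[16,13],[19,16],[31,19],[46,0],[47,1],[50,0]]
[[10,13],[15,12],[16,13],[19,16],[31,19],[46,0],[47,1],[50,0]]
[[10,13],[15,12],[16,13],[19,16],[25,19],[46,0],[47,1],[50,0]]
[[10,13],[15,12],[16,13],[19,16],[25,19],[46,11],[48,1],[50,0]]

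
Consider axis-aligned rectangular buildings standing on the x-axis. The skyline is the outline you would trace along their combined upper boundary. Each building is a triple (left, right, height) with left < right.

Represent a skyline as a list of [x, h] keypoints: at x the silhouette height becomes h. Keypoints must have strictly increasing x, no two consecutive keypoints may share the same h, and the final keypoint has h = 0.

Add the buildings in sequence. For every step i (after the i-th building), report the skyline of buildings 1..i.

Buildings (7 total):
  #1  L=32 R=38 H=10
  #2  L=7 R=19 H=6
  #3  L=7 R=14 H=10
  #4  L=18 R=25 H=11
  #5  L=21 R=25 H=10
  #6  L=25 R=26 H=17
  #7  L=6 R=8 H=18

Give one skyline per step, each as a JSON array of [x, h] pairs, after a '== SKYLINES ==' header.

== SKYLINES ==
[[32,10],[38,0]]
[[7,6],[19,0],[32,10],[38,0]]
[[7,10],[14,6],[19,0],[32,10],[38,0]]
[[7,10],[14,6],[18,11],[25,0],[32,10],[38,0]]
[[7,10],[14,6],[18,11],[25,0],[32,10],[38,0]]
[[7,10],[14,6],[18,11],[25,17],[26,0],[32,10],[38,0]]
[[6,18],[8,10],[14,6],[18,11],[25,17],[26,0],[32,10],[38,0]]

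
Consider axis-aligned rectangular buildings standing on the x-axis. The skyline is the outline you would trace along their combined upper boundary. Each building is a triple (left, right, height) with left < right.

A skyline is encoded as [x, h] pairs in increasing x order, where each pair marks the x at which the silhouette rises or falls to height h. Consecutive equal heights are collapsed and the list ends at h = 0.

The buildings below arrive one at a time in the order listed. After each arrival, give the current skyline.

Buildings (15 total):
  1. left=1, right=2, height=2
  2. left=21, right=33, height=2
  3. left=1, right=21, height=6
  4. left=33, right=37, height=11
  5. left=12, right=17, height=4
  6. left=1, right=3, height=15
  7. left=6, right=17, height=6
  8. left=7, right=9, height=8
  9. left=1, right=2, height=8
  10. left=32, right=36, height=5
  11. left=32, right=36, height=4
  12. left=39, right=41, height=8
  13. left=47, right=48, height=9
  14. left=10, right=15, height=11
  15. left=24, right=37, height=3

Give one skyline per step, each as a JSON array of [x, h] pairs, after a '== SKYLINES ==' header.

== SKYLINES ==
[[1,2],[2,0]]
[[1,2],[2,0],[21,2],[33,0]]
[[1,6],[21,2],[33,0]]
[[1,6],[21,2],[33,11],[37,0]]
[[1,6],[21,2],[33,11],[37,0]]
[[1,15],[3,6],[21,2],[33,11],[37,0]]
[[1,15],[3,6],[21,2],[33,11],[37,0]]
[[1,15],[3,6],[7,8],[9,6],[21,2],[33,11],[37,0]]
[[1,15],[3,6],[7,8],[9,6],[21,2],[33,11],[37,0]]
[[1,15],[3,6],[7,8],[9,6],[21,2],[32,5],[33,11],[37,0]]
[[1,15],[3,6],[7,8],[9,6],[21,2],[32,5],[33,11],[37,0]]
[[1,15],[3,6],[7,8],[9,6],[21,2],[32,5],[33,11],[37,0],[39,8],[41,0]]
[[1,15],[3,6],[7,8],[9,6],[21,2],[32,5],[33,11],[37,0],[39,8],[41,0],[47,9],[48,0]]
[[1,15],[3,6],[7,8],[9,6],[10,11],[15,6],[21,2],[32,5],[33,11],[37,0],[39,8],[41,0],[47,9],[48,0]]
[[1,15],[3,6],[7,8],[9,6],[10,11],[15,6],[21,2],[24,3],[32,5],[33,11],[37,0],[39,8],[41,0],[47,9],[48,0]]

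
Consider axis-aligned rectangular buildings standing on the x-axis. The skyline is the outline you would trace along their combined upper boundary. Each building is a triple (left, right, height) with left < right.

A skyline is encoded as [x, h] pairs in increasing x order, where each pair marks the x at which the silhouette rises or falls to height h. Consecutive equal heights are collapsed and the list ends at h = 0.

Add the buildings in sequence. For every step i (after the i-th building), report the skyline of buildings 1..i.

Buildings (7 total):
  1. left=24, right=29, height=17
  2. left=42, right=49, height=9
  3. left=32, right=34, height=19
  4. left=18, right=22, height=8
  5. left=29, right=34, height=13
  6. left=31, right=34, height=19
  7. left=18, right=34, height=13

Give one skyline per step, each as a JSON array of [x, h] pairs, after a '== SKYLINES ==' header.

== SKYLINES ==
[[24,17],[29,0]]
[[24,17],[29,0],[42,9],[49,0]]
[[24,17],[29,0],[32,19],[34,0],[42,9],[49,0]]
[[18,8],[22,0],[24,17],[29,0],[32,19],[34,0],[42,9],[49,0]]
[[18,8],[22,0],[24,17],[29,13],[32,19],[34,0],[42,9],[49,0]]
[[18,8],[22,0],[24,17],[29,13],[31,19],[34,0],[42,9],[49,0]]
[[18,13],[24,17],[29,13],[31,19],[34,0],[42,9],[49,0]]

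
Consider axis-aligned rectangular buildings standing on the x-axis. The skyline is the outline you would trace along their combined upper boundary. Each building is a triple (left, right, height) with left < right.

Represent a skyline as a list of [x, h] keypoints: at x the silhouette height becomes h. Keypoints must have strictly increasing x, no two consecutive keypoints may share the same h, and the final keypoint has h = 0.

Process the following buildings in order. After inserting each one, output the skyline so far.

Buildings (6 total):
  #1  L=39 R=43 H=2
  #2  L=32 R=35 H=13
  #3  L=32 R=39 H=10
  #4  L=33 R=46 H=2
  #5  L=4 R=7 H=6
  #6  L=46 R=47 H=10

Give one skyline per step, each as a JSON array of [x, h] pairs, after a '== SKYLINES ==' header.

== SKYLINES ==
[[39,2],[43,0]]
[[32,13],[35,0],[39,2],[43,0]]
[[32,13],[35,10],[39,2],[43,0]]
[[32,13],[35,10],[39,2],[46,0]]
[[4,6],[7,0],[32,13],[35,10],[39,2],[46,0]]
[[4,6],[7,0],[32,13],[35,10],[39,2],[46,10],[47,0]]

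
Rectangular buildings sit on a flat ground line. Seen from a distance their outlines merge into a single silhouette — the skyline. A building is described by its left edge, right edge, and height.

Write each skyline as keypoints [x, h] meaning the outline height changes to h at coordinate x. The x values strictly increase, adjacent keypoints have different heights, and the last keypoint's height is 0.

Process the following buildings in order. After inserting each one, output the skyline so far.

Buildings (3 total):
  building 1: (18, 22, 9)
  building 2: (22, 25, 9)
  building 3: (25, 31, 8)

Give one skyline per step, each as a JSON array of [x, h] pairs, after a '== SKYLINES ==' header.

== SKYLINES ==
[[18,9],[22,0]]
[[18,9],[25,0]]
[[18,9],[25,8],[31,0]]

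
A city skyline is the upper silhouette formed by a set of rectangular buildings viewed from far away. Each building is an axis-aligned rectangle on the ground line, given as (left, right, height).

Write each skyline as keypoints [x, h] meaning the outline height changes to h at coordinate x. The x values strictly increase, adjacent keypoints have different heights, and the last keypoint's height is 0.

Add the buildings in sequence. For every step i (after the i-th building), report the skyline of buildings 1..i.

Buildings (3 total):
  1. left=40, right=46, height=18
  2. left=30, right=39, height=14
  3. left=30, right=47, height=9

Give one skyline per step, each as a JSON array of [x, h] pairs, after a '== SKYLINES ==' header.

== SKYLINES ==
[[40,18],[46,0]]
[[30,14],[39,0],[40,18],[46,0]]
[[30,14],[39,9],[40,18],[46,9],[47,0]]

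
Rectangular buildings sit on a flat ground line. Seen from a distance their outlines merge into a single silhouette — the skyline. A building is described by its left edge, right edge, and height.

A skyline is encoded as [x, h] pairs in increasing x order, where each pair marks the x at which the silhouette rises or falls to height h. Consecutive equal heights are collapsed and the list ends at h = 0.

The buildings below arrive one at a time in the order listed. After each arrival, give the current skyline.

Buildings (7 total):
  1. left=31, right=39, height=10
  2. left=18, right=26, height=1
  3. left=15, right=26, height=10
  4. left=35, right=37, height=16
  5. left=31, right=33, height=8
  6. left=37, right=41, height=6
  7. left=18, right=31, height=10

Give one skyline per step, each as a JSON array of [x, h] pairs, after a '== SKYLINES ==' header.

== SKYLINES ==
[[31,10],[39,0]]
[[18,1],[26,0],[31,10],[39,0]]
[[15,10],[26,0],[31,10],[39,0]]
[[15,10],[26,0],[31,10],[35,16],[37,10],[39,0]]
[[15,10],[26,0],[31,10],[35,16],[37,10],[39,0]]
[[15,10],[26,0],[31,10],[35,16],[37,10],[39,6],[41,0]]
[[15,10],[35,16],[37,10],[39,6],[41,0]]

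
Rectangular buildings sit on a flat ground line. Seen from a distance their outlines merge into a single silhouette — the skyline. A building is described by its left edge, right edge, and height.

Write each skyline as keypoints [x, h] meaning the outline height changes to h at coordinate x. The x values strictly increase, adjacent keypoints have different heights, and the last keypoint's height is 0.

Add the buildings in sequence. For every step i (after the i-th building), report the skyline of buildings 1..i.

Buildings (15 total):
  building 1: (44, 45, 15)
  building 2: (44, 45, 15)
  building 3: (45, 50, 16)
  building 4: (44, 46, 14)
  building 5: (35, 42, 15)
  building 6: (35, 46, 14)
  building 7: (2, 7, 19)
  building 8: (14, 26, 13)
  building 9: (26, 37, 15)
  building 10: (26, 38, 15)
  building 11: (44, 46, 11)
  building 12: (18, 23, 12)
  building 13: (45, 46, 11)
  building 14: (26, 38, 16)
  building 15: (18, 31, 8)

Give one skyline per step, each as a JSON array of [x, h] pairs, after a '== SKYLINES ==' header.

== SKYLINES ==
[[44,15],[45,0]]
[[44,15],[45,0]]
[[44,15],[45,16],[50,0]]
[[44,15],[45,16],[50,0]]
[[35,15],[42,0],[44,15],[45,16],[50,0]]
[[35,15],[42,14],[44,15],[45,16],[50,0]]
[[2,19],[7,0],[35,15],[42,14],[44,15],[45,16],[50,0]]
[[2,19],[7,0],[14,13],[26,0],[35,15],[42,14],[44,15],[45,16],[50,0]]
[[2,19],[7,0],[14,13],[26,15],[42,14],[44,15],[45,16],[50,0]]
[[2,19],[7,0],[14,13],[26,15],[42,14],[44,15],[45,16],[50,0]]
[[2,19],[7,0],[14,13],[26,15],[42,14],[44,15],[45,16],[50,0]]
[[2,19],[7,0],[14,13],[26,15],[42,14],[44,15],[45,16],[50,0]]
[[2,19],[7,0],[14,13],[26,15],[42,14],[44,15],[45,16],[50,0]]
[[2,19],[7,0],[14,13],[26,16],[38,15],[42,14],[44,15],[45,16],[50,0]]
[[2,19],[7,0],[14,13],[26,16],[38,15],[42,14],[44,15],[45,16],[50,0]]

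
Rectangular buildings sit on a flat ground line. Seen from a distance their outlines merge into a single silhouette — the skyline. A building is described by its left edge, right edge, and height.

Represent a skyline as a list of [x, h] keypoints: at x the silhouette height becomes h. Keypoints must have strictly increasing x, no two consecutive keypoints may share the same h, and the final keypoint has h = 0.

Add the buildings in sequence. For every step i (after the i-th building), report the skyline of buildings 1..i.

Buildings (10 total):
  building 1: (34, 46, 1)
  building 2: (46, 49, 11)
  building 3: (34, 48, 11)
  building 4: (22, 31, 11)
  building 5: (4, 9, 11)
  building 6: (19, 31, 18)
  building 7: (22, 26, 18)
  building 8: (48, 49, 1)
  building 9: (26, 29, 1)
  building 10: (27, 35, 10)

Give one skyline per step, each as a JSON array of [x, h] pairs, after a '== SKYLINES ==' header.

== SKYLINES ==
[[34,1],[46,0]]
[[34,1],[46,11],[49,0]]
[[34,11],[49,0]]
[[22,11],[31,0],[34,11],[49,0]]
[[4,11],[9,0],[22,11],[31,0],[34,11],[49,0]]
[[4,11],[9,0],[19,18],[31,0],[34,11],[49,0]]
[[4,11],[9,0],[19,18],[31,0],[34,11],[49,0]]
[[4,11],[9,0],[19,18],[31,0],[34,11],[49,0]]
[[4,11],[9,0],[19,18],[31,0],[34,11],[49,0]]
[[4,11],[9,0],[19,18],[31,10],[34,11],[49,0]]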